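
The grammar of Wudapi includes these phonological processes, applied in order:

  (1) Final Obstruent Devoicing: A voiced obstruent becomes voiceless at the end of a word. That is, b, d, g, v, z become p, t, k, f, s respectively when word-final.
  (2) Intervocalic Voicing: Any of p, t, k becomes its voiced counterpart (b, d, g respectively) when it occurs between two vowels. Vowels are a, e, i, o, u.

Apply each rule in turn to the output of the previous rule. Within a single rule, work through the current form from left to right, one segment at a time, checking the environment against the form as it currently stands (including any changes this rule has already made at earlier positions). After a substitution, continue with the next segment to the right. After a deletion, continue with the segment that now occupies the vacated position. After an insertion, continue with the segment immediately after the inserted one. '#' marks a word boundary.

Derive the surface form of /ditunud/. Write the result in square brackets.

(1) Final Obstruent Devoicing: [ditunud] → [ditunut]
(2) Intervocalic Voicing: [ditunut] → [didunut]

[didunut]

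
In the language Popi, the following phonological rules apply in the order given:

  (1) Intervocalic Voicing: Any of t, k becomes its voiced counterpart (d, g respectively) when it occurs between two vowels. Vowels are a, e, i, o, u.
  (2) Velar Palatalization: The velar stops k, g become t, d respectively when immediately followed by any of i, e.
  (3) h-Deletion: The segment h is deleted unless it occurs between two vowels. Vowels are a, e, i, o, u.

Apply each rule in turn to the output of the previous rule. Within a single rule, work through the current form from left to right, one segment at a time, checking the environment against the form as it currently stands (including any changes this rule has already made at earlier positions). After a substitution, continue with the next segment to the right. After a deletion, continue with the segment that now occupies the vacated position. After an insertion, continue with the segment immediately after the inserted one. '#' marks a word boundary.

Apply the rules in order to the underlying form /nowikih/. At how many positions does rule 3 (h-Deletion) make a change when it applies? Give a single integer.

(1) Intervocalic Voicing: [nowikih] → [nowigih]
(2) Velar Palatalization: [nowigih] → [nowidih]
(3) h-Deletion: [nowidih] → [nowidi]
Rule 3 changed 1 position(s).

1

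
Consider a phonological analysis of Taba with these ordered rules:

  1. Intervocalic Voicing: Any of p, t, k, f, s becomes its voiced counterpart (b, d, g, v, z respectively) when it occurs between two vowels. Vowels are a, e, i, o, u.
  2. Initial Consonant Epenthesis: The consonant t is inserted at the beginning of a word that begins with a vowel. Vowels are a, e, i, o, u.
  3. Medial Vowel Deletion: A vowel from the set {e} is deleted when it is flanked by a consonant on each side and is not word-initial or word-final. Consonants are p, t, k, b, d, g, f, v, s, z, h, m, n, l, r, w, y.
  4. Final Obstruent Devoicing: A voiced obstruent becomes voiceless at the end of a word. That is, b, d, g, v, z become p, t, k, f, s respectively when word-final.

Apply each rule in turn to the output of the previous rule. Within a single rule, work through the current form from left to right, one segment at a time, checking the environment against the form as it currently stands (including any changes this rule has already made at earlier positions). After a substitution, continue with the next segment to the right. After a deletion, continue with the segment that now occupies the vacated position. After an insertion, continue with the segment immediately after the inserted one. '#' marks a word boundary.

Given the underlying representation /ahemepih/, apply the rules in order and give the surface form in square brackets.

[tahmbih]

1 Intervocalic Voicing: [ahemepih] → [ahemebih]
2 Initial Consonant Epenthesis: [ahemebih] → [tahemebih]
3 Medial Vowel Deletion: [tahemebih] → [tahmbih]
4 Final Obstruent Devoicing: no change — [tahmbih]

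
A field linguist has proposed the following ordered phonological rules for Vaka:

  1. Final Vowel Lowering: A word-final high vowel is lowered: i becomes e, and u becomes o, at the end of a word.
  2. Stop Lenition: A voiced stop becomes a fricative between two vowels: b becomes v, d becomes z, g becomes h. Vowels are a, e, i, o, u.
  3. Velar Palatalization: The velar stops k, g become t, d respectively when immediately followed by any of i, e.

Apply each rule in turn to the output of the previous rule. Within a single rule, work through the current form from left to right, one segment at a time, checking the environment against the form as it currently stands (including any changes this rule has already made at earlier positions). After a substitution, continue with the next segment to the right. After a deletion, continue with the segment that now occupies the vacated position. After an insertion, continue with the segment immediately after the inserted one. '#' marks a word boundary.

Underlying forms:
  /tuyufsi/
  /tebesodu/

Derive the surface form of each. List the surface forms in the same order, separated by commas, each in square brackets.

/tuyufsi/:
  1 Final Vowel Lowering: [tuyufsi] → [tuyufse]
  2 Stop Lenition: no change — [tuyufse]
  3 Velar Palatalization: no change — [tuyufse]
/tebesodu/:
  1 Final Vowel Lowering: [tebesodu] → [tebesodo]
  2 Stop Lenition: [tebesodo] → [tevesozo]
  3 Velar Palatalization: no change — [tevesozo]

[tuyufse], [tevesozo]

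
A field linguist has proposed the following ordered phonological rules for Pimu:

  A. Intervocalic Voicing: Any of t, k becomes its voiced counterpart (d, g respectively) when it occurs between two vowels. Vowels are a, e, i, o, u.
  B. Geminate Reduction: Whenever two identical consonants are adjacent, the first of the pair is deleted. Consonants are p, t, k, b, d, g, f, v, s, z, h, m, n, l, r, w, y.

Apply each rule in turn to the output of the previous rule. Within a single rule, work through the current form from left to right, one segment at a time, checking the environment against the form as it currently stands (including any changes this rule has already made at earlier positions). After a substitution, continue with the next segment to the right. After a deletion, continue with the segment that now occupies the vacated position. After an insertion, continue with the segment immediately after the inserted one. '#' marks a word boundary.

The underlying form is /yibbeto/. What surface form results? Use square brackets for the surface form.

[yibedo]

A Intervocalic Voicing: [yibbeto] → [yibbedo]
B Geminate Reduction: [yibbedo] → [yibedo]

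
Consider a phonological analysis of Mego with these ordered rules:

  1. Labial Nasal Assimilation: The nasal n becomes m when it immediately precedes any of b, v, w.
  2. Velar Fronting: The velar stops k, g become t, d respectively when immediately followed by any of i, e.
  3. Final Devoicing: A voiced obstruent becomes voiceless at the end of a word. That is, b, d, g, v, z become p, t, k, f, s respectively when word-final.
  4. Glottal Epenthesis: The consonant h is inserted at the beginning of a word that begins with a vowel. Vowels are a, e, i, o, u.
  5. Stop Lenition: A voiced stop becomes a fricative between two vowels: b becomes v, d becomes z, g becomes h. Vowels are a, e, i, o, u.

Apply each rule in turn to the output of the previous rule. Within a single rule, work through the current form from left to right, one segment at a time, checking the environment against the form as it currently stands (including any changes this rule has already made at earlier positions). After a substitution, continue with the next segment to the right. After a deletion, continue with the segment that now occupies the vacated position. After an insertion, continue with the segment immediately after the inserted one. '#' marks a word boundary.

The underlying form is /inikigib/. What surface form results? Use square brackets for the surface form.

[hinitizip]

1 Labial Nasal Assimilation: no change — [inikigib]
2 Velar Fronting: [inikigib] → [initidib]
3 Final Devoicing: [initidib] → [initidip]
4 Glottal Epenthesis: [initidip] → [hinitidip]
5 Stop Lenition: [hinitidip] → [hinitizip]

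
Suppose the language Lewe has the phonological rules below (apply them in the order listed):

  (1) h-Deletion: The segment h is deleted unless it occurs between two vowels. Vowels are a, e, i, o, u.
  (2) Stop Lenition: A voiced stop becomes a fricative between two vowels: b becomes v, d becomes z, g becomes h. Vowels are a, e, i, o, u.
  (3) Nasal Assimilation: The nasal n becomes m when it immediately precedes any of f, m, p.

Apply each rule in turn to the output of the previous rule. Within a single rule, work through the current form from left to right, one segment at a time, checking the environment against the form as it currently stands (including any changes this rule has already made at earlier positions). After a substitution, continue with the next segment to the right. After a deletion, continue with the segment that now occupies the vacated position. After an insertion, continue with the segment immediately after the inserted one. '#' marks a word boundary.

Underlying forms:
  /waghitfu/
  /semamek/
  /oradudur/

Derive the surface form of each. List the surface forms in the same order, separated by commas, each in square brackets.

[wahitfu], [semamek], [orazuzur]

/waghitfu/:
  (1) h-Deletion: [waghitfu] → [wagitfu]
  (2) Stop Lenition: [wagitfu] → [wahitfu]
  (3) Nasal Assimilation: no change — [wahitfu]
/semamek/:
  (1) h-Deletion: no change — [semamek]
  (2) Stop Lenition: no change — [semamek]
  (3) Nasal Assimilation: no change — [semamek]
/oradudur/:
  (1) h-Deletion: no change — [oradudur]
  (2) Stop Lenition: [oradudur] → [orazuzur]
  (3) Nasal Assimilation: no change — [orazuzur]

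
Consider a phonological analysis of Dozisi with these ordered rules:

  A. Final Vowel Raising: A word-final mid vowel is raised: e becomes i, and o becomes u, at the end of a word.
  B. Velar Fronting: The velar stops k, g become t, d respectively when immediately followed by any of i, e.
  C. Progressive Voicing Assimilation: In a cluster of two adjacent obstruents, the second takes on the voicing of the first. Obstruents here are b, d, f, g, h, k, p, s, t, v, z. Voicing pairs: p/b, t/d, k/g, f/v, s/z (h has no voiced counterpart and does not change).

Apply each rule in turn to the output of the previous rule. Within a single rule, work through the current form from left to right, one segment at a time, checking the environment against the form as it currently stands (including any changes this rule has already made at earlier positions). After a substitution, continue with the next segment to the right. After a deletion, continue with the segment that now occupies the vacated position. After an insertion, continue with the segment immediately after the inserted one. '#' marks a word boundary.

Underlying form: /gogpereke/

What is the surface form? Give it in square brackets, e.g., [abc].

A Final Vowel Raising: [gogpereke] → [gogpereki]
B Velar Fronting: [gogpereki] → [gogpereti]
C Progressive Voicing Assimilation: [gogpereti] → [gogbereti]

[gogbereti]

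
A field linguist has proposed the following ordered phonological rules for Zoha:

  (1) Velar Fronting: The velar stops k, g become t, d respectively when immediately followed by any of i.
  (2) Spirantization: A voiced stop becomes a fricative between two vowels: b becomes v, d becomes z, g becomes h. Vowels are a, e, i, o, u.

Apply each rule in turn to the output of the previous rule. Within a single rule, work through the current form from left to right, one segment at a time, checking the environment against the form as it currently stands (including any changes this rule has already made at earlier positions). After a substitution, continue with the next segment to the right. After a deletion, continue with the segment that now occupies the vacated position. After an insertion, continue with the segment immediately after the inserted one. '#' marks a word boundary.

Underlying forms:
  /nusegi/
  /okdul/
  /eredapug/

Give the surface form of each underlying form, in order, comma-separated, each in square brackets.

[nusezi], [okdul], [erezapug]

/nusegi/:
  (1) Velar Fronting: [nusegi] → [nusedi]
  (2) Spirantization: [nusedi] → [nusezi]
/okdul/:
  (1) Velar Fronting: no change — [okdul]
  (2) Spirantization: no change — [okdul]
/eredapug/:
  (1) Velar Fronting: no change — [eredapug]
  (2) Spirantization: [eredapug] → [erezapug]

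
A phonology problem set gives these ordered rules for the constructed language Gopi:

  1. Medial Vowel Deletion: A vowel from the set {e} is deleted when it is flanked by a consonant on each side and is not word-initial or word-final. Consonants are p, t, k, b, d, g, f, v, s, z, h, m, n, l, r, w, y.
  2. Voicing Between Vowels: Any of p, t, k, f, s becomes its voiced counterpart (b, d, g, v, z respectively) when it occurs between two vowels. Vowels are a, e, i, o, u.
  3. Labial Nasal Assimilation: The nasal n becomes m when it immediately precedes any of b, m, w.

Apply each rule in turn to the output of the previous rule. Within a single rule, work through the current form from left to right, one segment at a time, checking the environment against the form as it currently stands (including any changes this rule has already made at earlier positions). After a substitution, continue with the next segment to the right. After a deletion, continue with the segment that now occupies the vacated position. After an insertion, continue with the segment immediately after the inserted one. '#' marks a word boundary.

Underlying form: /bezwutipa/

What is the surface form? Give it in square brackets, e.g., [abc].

[bzwudiba]

1 Medial Vowel Deletion: [bezwutipa] → [bzwutipa]
2 Voicing Between Vowels: [bzwutipa] → [bzwudiba]
3 Labial Nasal Assimilation: no change — [bzwudiba]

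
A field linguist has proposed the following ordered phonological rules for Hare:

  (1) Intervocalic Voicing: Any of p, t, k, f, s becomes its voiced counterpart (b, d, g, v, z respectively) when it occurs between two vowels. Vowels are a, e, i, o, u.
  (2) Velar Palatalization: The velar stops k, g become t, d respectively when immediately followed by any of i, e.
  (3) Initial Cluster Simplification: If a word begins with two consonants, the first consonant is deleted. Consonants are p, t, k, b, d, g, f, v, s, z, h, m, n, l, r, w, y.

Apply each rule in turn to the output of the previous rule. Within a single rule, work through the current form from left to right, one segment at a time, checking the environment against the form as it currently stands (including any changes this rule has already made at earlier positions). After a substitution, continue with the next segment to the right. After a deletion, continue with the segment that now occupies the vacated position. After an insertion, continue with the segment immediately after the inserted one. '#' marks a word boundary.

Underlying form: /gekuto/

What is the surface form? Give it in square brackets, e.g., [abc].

[degudo]

(1) Intervocalic Voicing: [gekuto] → [gegudo]
(2) Velar Palatalization: [gegudo] → [degudo]
(3) Initial Cluster Simplification: no change — [degudo]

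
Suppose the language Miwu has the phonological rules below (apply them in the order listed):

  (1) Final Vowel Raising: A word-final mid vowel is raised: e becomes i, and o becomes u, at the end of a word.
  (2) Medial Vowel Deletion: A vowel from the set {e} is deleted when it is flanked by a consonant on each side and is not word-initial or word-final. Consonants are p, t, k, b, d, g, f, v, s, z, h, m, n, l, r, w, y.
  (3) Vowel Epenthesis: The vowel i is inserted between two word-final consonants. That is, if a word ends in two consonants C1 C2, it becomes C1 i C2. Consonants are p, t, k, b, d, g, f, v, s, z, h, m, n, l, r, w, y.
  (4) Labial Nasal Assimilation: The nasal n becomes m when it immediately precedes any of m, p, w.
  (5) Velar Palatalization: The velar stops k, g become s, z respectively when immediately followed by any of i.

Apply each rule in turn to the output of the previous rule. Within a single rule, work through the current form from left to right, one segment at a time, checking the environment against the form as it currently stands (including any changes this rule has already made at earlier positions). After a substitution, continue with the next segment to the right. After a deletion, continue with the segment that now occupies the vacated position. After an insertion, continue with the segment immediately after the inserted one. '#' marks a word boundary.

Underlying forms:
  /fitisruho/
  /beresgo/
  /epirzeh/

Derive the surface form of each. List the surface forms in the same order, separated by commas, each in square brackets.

[fitisruhu], [brsgu], [epirzih]

/fitisruho/:
  (1) Final Vowel Raising: [fitisruho] → [fitisruhu]
  (2) Medial Vowel Deletion: no change — [fitisruhu]
  (3) Vowel Epenthesis: no change — [fitisruhu]
  (4) Labial Nasal Assimilation: no change — [fitisruhu]
  (5) Velar Palatalization: no change — [fitisruhu]
/beresgo/:
  (1) Final Vowel Raising: [beresgo] → [beresgu]
  (2) Medial Vowel Deletion: [beresgu] → [brsgu]
  (3) Vowel Epenthesis: no change — [brsgu]
  (4) Labial Nasal Assimilation: no change — [brsgu]
  (5) Velar Palatalization: no change — [brsgu]
/epirzeh/:
  (1) Final Vowel Raising: no change — [epirzeh]
  (2) Medial Vowel Deletion: [epirzeh] → [epirzh]
  (3) Vowel Epenthesis: [epirzh] → [epirzih]
  (4) Labial Nasal Assimilation: no change — [epirzih]
  (5) Velar Palatalization: no change — [epirzih]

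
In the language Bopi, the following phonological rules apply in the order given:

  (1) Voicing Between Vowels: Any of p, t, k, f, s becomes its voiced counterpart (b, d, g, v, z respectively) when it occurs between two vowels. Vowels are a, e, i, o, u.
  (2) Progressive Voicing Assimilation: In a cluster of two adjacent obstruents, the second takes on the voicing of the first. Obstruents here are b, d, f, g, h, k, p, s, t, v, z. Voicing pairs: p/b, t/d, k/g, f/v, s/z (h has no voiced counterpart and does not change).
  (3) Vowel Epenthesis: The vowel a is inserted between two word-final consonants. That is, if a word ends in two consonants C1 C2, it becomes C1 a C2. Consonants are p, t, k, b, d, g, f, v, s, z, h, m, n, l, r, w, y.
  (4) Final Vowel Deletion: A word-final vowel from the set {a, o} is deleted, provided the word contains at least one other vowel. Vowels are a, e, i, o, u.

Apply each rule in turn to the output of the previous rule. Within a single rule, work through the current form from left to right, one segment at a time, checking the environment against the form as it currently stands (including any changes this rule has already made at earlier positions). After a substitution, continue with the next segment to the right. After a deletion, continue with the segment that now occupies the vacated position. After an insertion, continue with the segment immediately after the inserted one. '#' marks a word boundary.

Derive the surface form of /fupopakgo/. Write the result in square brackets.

(1) Voicing Between Vowels: [fupopakgo] → [fubobakgo]
(2) Progressive Voicing Assimilation: [fubobakgo] → [fubobakko]
(3) Vowel Epenthesis: no change — [fubobakko]
(4) Final Vowel Deletion: [fubobakko] → [fubobakk]

[fubobakk]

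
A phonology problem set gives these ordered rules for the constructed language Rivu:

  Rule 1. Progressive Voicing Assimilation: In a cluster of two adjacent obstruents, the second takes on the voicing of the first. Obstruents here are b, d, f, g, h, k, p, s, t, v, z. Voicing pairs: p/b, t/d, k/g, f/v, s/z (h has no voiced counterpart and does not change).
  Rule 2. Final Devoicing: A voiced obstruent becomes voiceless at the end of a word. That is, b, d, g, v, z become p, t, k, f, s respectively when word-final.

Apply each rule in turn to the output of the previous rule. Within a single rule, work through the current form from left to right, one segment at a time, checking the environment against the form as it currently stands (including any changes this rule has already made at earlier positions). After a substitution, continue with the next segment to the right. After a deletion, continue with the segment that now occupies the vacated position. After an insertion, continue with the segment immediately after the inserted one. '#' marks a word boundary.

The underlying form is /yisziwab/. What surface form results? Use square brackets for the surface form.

Rule 1 Progressive Voicing Assimilation: [yisziwab] → [yissiwab]
Rule 2 Final Devoicing: [yissiwab] → [yissiwap]

[yissiwap]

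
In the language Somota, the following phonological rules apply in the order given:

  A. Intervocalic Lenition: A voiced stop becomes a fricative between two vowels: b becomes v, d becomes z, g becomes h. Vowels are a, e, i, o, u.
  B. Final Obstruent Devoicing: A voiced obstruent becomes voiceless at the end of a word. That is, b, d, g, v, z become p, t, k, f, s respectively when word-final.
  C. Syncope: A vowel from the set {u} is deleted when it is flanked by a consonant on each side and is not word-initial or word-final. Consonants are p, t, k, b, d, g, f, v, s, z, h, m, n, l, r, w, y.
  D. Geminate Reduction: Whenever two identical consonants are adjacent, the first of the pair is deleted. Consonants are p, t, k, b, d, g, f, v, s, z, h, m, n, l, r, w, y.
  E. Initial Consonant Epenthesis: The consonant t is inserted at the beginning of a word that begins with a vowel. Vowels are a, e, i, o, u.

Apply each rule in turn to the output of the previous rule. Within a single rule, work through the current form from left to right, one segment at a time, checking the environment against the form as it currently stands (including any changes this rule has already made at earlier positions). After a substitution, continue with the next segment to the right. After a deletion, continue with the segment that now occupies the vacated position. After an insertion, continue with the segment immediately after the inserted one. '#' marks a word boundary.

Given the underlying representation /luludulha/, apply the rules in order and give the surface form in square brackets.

[lzlha]

A Intervocalic Lenition: [luludulha] → [luluzulha]
B Final Obstruent Devoicing: no change — [luluzulha]
C Syncope: [luluzulha] → [llzlha]
D Geminate Reduction: [llzlha] → [lzlha]
E Initial Consonant Epenthesis: no change — [lzlha]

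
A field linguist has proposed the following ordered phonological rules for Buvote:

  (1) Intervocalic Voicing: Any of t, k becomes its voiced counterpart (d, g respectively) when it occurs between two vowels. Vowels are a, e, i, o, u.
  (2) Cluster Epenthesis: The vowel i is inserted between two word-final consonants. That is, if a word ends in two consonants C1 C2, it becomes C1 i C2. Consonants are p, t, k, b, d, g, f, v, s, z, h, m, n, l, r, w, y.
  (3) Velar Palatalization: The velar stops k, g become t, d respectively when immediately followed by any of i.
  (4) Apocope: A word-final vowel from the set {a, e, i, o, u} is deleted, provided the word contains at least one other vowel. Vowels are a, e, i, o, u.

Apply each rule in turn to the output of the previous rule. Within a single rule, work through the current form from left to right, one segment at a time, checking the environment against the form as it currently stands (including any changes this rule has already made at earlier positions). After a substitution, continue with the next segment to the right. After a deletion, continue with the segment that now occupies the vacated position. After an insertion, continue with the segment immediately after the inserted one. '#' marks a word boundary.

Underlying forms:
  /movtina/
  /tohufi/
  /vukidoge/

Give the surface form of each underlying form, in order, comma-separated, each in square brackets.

[movtin], [tohuf], [vudidog]

/movtina/:
  (1) Intervocalic Voicing: no change — [movtina]
  (2) Cluster Epenthesis: no change — [movtina]
  (3) Velar Palatalization: no change — [movtina]
  (4) Apocope: [movtina] → [movtin]
/tohufi/:
  (1) Intervocalic Voicing: no change — [tohufi]
  (2) Cluster Epenthesis: no change — [tohufi]
  (3) Velar Palatalization: no change — [tohufi]
  (4) Apocope: [tohufi] → [tohuf]
/vukidoge/:
  (1) Intervocalic Voicing: [vukidoge] → [vugidoge]
  (2) Cluster Epenthesis: no change — [vugidoge]
  (3) Velar Palatalization: [vugidoge] → [vudidoge]
  (4) Apocope: [vudidoge] → [vudidog]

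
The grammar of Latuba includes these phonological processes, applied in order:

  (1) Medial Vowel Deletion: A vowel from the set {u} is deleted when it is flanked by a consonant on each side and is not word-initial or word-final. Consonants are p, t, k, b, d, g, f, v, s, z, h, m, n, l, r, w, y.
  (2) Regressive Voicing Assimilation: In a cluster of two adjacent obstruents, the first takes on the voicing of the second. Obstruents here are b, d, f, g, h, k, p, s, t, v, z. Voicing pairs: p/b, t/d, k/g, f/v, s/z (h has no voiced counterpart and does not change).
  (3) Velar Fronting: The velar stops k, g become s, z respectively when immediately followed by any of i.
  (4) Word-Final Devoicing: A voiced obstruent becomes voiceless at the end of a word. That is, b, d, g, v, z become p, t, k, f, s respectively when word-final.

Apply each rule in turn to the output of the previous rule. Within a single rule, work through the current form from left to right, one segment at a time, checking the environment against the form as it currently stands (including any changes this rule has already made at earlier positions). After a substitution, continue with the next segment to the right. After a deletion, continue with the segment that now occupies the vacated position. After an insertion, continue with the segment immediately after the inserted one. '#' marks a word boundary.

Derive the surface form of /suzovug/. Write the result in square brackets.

[zzovk]

(1) Medial Vowel Deletion: [suzovug] → [szovg]
(2) Regressive Voicing Assimilation: [szovg] → [zzovg]
(3) Velar Fronting: no change — [zzovg]
(4) Word-Final Devoicing: [zzovg] → [zzovk]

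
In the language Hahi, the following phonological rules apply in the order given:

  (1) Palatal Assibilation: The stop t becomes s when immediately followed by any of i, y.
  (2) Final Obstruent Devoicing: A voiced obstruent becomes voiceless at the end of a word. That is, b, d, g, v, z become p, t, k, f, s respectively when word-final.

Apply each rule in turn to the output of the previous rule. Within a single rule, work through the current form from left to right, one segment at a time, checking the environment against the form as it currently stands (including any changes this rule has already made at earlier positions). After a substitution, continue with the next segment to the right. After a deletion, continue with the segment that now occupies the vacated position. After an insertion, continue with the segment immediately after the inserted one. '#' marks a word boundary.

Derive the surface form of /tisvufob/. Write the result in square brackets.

(1) Palatal Assibilation: [tisvufob] → [sisvufob]
(2) Final Obstruent Devoicing: [sisvufob] → [sisvufop]

[sisvufop]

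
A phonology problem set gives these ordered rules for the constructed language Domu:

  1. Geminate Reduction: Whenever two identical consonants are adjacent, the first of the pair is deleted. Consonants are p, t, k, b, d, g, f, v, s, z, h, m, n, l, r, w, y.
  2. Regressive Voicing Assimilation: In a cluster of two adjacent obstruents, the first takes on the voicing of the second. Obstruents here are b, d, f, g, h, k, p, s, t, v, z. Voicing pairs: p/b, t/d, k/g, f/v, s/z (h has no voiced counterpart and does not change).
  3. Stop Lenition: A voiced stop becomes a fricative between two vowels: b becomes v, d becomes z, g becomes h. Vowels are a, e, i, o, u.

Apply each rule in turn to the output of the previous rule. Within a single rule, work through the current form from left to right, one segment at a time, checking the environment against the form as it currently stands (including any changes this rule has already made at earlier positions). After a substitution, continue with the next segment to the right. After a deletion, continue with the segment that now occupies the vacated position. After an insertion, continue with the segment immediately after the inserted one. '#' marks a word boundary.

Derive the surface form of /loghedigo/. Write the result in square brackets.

1 Geminate Reduction: no change — [loghedigo]
2 Regressive Voicing Assimilation: [loghedigo] → [lokhedigo]
3 Stop Lenition: [lokhedigo] → [lokheziho]

[lokheziho]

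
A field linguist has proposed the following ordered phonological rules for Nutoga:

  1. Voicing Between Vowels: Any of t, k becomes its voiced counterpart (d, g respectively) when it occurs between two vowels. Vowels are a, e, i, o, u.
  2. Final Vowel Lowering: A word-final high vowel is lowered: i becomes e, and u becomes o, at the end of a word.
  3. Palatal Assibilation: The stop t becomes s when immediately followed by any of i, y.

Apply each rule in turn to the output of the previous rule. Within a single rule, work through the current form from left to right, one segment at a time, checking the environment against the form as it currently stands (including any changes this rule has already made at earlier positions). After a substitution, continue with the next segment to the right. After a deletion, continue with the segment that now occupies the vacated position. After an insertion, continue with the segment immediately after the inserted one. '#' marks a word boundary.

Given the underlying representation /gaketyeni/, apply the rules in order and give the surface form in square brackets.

1 Voicing Between Vowels: [gaketyeni] → [gagetyeni]
2 Final Vowel Lowering: [gagetyeni] → [gagetyene]
3 Palatal Assibilation: [gagetyene] → [gagesyene]

[gagesyene]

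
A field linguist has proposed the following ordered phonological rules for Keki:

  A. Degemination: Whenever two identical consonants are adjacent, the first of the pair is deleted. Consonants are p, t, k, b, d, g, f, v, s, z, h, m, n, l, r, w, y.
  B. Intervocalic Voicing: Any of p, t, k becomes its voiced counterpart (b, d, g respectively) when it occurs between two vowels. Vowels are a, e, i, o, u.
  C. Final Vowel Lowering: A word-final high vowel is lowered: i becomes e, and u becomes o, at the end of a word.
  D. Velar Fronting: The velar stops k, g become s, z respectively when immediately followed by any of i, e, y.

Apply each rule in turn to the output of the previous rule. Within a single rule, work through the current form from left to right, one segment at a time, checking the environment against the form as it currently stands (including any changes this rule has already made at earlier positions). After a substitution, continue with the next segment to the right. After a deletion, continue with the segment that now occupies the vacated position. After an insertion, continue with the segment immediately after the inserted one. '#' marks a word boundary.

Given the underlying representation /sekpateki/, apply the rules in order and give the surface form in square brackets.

[sekpadeze]

A Degemination: no change — [sekpateki]
B Intervocalic Voicing: [sekpateki] → [sekpadegi]
C Final Vowel Lowering: [sekpadegi] → [sekpadege]
D Velar Fronting: [sekpadege] → [sekpadeze]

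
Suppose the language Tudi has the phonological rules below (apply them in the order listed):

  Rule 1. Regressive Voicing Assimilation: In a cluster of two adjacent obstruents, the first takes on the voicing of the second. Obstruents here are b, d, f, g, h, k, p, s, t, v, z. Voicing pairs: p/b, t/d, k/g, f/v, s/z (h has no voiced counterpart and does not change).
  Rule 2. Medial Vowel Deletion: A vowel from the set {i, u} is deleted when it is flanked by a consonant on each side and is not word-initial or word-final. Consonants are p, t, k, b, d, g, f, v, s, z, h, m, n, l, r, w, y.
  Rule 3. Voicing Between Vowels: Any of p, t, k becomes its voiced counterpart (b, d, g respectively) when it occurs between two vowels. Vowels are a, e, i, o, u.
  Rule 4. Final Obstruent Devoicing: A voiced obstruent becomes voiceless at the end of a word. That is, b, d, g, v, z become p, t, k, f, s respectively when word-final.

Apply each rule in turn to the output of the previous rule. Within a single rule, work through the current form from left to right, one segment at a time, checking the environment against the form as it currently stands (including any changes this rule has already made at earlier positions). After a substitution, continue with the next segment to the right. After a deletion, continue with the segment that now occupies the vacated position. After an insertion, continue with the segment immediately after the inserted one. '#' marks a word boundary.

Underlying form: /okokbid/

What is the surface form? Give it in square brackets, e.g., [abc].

[ogogbt]

Rule 1 Regressive Voicing Assimilation: [okokbid] → [okogbid]
Rule 2 Medial Vowel Deletion: [okogbid] → [okogbd]
Rule 3 Voicing Between Vowels: [okogbd] → [ogogbd]
Rule 4 Final Obstruent Devoicing: [ogogbd] → [ogogbt]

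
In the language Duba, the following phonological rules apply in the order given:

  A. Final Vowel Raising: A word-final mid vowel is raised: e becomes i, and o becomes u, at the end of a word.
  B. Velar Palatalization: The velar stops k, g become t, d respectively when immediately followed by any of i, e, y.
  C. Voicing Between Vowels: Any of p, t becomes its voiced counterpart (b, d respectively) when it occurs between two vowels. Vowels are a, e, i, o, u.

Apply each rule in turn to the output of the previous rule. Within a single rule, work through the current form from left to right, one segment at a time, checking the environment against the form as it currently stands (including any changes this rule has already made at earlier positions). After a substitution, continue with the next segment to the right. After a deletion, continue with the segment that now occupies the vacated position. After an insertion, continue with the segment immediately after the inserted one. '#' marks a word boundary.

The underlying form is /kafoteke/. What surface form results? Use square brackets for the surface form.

[kafodedi]

A Final Vowel Raising: [kafoteke] → [kafoteki]
B Velar Palatalization: [kafoteki] → [kafoteti]
C Voicing Between Vowels: [kafoteti] → [kafodedi]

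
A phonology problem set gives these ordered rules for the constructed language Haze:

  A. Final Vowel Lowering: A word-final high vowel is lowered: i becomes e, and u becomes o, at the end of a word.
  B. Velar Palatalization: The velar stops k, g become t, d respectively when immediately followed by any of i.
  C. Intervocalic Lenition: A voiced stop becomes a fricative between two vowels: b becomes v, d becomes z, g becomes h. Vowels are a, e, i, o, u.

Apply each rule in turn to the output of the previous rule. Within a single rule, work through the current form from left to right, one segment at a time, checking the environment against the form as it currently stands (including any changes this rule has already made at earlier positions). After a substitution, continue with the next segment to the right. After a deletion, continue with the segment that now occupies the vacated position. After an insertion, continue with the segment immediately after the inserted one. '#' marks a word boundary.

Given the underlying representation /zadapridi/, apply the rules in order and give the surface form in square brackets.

A Final Vowel Lowering: [zadapridi] → [zadapride]
B Velar Palatalization: no change — [zadapride]
C Intervocalic Lenition: [zadapride] → [zazaprize]

[zazaprize]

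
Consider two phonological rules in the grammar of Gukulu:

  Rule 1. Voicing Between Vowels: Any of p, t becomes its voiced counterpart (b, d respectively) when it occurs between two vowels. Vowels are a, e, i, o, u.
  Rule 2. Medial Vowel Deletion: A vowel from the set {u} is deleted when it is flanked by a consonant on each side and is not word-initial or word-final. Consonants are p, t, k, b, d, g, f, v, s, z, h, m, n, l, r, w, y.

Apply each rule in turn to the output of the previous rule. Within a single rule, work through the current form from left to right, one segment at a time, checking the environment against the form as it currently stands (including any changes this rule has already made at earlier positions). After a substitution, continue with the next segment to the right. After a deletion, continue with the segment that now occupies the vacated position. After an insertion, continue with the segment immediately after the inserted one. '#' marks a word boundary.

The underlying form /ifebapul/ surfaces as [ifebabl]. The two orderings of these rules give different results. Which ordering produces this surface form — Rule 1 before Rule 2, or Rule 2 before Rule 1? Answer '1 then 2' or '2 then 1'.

Order 1 then 2:
  1 Voicing Between Vowels: [ifebapul] → [ifebabul]
  2 Medial Vowel Deletion: [ifebabul] → [ifebabl]
  result: [ifebabl]
Order 2 then 1:
  2 Medial Vowel Deletion: [ifebapul] → [ifebapl]
  1 Voicing Between Vowels: no change — [ifebapl]
  result: [ifebapl]

1 then 2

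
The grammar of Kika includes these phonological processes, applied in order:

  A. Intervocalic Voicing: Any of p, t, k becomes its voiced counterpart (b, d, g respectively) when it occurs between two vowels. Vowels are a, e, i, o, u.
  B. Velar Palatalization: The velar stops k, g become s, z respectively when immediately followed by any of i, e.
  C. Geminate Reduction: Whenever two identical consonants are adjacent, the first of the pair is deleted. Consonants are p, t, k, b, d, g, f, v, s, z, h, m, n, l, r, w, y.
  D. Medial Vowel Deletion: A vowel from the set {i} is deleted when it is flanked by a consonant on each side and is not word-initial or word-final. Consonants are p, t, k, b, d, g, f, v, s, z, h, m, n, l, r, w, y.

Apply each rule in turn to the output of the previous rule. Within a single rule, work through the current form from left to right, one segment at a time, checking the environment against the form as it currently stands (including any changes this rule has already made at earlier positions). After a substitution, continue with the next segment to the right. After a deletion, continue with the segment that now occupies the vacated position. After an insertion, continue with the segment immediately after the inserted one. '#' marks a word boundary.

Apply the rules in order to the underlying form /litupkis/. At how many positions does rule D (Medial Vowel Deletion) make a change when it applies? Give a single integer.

2

A Intervocalic Voicing: [litupkis] → [lidupkis]
B Velar Palatalization: [lidupkis] → [lidupsis]
C Geminate Reduction: no change — [lidupsis]
D Medial Vowel Deletion: [lidupsis] → [ldupss]
Rule D changed 2 position(s).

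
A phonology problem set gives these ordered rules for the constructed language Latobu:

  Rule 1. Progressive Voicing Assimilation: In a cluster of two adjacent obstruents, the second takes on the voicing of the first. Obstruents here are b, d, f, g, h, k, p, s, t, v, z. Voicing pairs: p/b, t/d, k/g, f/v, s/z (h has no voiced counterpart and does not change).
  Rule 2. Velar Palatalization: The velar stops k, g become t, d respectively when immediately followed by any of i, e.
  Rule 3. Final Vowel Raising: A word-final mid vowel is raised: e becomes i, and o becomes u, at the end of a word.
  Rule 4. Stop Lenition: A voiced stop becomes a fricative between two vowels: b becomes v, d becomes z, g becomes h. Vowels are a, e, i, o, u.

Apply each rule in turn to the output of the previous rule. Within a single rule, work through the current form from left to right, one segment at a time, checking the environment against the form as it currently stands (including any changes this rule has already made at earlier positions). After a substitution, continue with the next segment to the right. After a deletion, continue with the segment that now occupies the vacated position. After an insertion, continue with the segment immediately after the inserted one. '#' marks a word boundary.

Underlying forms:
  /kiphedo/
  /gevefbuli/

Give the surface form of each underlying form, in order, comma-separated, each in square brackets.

[tiphezu], [devefpuli]

/kiphedo/:
  Rule 1 Progressive Voicing Assimilation: no change — [kiphedo]
  Rule 2 Velar Palatalization: [kiphedo] → [tiphedo]
  Rule 3 Final Vowel Raising: [tiphedo] → [tiphedu]
  Rule 4 Stop Lenition: [tiphedu] → [tiphezu]
/gevefbuli/:
  Rule 1 Progressive Voicing Assimilation: [gevefbuli] → [gevefpuli]
  Rule 2 Velar Palatalization: [gevefpuli] → [devefpuli]
  Rule 3 Final Vowel Raising: no change — [devefpuli]
  Rule 4 Stop Lenition: no change — [devefpuli]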